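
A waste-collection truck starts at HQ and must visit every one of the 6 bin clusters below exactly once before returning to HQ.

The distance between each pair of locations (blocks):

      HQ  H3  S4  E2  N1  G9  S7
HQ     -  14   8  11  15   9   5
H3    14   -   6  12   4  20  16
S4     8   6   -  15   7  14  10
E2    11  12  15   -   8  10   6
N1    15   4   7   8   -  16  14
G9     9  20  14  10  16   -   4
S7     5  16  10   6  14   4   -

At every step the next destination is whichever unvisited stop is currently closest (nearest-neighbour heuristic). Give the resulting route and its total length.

At HQ the remaining stops are S7 5, S4 8, G9 9, E2 11, H3 14, N1 15; go to S7.
At S7 the remaining stops are G9 4, E2 6, S4 10, N1 14, H3 16; go to G9.
At G9 the remaining stops are E2 10, S4 14, N1 16, H3 20; go to E2.
At E2 the remaining stops are N1 8, H3 12, S4 15; go to N1.
At N1 the remaining stops are H3 4, S4 7; go to H3.
At H3 the remaining stops are S4 6; go to S4.
Return S4→HQ: 8.
Total = 5 + 4 + 10 + 8 + 4 + 6 + 8 = 45.

Nearest-neighbour total = 45 blocks; route HQ → S7 → G9 → E2 → N1 → H3 → S4 → HQ.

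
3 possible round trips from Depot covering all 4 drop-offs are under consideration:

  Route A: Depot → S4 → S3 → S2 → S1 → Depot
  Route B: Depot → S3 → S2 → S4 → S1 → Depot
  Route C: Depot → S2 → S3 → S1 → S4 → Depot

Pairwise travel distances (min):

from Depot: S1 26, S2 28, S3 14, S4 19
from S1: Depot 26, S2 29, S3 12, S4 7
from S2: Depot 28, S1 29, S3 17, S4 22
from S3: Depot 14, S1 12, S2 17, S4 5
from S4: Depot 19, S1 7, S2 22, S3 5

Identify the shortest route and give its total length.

Route A: 19 + 5 + 17 + 29 + 26 = 96
Route B: 14 + 17 + 22 + 7 + 26 = 86
Route C: 28 + 17 + 12 + 7 + 19 = 83

Shortest is Route C, total 83 min.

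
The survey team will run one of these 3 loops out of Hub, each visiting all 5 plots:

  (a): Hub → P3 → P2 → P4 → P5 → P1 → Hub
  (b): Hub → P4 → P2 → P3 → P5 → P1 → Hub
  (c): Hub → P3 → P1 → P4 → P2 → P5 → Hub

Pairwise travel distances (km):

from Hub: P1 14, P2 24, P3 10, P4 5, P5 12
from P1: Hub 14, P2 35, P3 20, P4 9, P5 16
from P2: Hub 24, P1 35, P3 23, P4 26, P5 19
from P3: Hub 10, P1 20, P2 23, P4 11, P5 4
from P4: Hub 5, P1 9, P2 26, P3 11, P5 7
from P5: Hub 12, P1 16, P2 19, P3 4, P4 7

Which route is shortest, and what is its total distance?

(a): 10 + 23 + 26 + 7 + 16 + 14 = 96
(b): 5 + 26 + 23 + 4 + 16 + 14 = 88
(c): 10 + 20 + 9 + 26 + 19 + 12 = 96

88 km — (b) is the shortest.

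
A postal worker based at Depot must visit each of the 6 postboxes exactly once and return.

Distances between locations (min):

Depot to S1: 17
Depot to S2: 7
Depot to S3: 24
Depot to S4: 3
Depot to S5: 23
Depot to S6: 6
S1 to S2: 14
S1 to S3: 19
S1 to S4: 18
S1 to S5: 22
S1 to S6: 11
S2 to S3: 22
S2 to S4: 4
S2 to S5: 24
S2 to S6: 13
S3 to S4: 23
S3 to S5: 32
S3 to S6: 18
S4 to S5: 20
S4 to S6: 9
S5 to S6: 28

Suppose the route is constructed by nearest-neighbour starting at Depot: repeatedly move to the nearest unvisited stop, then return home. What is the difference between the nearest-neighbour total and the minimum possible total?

9 min longer than the optimal tour.

From Depot: S4=3, S6=6, S2=7, S1=17, S5=23, S3=24 → choose S4 (3).
From S4: S2=4, S6=9, S1=18, S5=20, S3=23 → choose S2 (4).
From S2: S6=13, S1=14, S3=22, S5=24 → choose S6 (13).
From S6: S1=11, S3=18, S5=28 → choose S1 (11).
From S1: S3=19, S5=22 → choose S3 (19).
From S3: S5=32 → choose S5 (32).
NN route Depot → S4 → S2 → S6 → S1 → S3 → S5 → Depot costs 105.
Optimal: Depot → S2 → S4 → S5 → S1 → S3 → S6 → Depot costs 96 (by enumerating all 360 distinct tours).
Excess = 105 − 96 = 9.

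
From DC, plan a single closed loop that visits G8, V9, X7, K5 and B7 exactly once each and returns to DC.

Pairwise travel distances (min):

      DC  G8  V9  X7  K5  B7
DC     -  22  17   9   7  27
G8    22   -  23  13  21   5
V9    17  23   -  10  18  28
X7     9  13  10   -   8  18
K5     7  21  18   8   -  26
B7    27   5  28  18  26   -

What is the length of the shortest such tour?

With 5 stops there are 5!/2 = 60 distinct round trips (a route and its reverse cost the same).
DC-G8-V9-X7-K5-B7-DC: 22+23+10+8+26+27 = 116
DC-G8-V9-X7-B7-K5-DC: 22+23+10+18+26+7 = 106
DC-G8-V9-K5-X7-B7-DC: 22+23+18+8+18+27 = 116
DC-G8-V9-K5-B7-X7-DC: 22+23+18+26+18+9 = 116
DC-G8-V9-B7-X7-K5-DC: 22+23+28+18+8+7 = 106
DC-G8-V9-B7-K5-X7-DC: 22+23+28+26+8+9 = 116
DC-G8-X7-V9-K5-B7-DC: 22+13+10+18+26+27 = 116
DC-G8-X7-V9-B7-K5-DC: 22+13+10+28+26+7 = 106
DC-G8-X7-K5-V9-B7-DC: 22+13+8+18+28+27 = 116
DC-G8-X7-K5-B7-V9-DC: 22+13+8+26+28+17 = 114
DC-G8-X7-B7-V9-K5-DC: 22+13+18+28+18+7 = 106
DC-G8-X7-B7-K5-V9-DC: 22+13+18+26+18+17 = 114
DC-G8-K5-V9-X7-B7-DC: 22+21+18+10+18+27 = 116
DC-G8-K5-V9-B7-X7-DC: 22+21+18+28+18+9 = 116
… (46 more)
DC-V9-G8-B7-X7-K5-DC: 17+23+5+18+8+7 = 78  ← best
The minimum is 78.
One optimal route: DC → V9 → G8 → B7 → X7 → K5 → DC (or its reverse).

Minimum total distance: 78 min.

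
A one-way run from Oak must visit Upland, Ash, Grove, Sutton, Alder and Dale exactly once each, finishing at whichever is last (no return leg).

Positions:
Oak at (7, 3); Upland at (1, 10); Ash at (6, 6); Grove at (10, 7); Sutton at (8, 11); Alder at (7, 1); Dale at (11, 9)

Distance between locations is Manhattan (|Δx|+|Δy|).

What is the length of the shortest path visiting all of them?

Minimum one-way distance = 29.

There are 6! = 720 possible orderings.
Oak → Upland → Ash → Grove → Sutton → Alder → Dale: 13+9+5+6+11+12 = 56
Oak → Upland → Ash → Grove → Sutton → Dale → Alder: 13+9+5+6+5+12 = 50
Oak → Upland → Ash → Grove → Alder → Sutton → Dale: 13+9+5+9+11+5 = 52
Oak → Upland → Ash → Grove → Alder → Dale → Sutton: 13+9+5+9+12+5 = 53
Oak → Upland → Ash → Grove → Dale → Sutton → Alder: 13+9+5+3+5+11 = 46
Oak → Upland → Ash → Grove → Dale → Alder → Sutton: 13+9+5+3+12+11 = 53
Oak → Upland → Ash → Sutton → Grove → Alder → Dale: 13+9+7+6+9+12 = 56
Oak → Upland → Ash → Sutton → Grove → Dale → Alder: 13+9+7+6+3+12 = 50
… (712 more)
Oak → Alder → Ash → Grove → Dale → Sutton → Upland: 2+6+5+3+5+8 = 29  ← best
The minimum is 29.
One shortest path: Oak → Alder → Ash → Grove → Dale → Sutton → Upland.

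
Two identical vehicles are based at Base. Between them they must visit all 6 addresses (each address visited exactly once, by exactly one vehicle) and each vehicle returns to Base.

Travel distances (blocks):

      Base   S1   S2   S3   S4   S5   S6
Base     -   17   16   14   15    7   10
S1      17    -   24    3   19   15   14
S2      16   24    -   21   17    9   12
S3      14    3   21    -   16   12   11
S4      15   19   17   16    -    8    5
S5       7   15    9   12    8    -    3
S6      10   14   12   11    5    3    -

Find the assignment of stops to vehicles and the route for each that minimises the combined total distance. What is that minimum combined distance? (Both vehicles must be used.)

Check every non-empty split of the stops between the two vehicles; for each half take its own optimal tour:
  {S1} + {S2, S3, S4, S5, S6}: 34 + 63 = 97
  {S2} + {S1, S3, S4, S5, S6}: 32 + 51 = 83
  {S1, S2} + {S3, S4, S5, S6}: 57 + 45 = 102
  {S3} + {S1, S2, S4, S5, S6}: 28 + 69 = 97
  {S1, S3} + {S2, S4, S5, S6}: 34 + 48 = 82
  {S2, S3} + {S1, S4, S5, S6}: 51 + 51 = 102
  … (31 splits in total)
Best: vehicle 1 Base → S1 → S3 → Base = 34; vehicle 2 Base → S2 → S4 → S6 → S5 → Base = 48; combined 82.

82 blocks — the smallest possible combined total.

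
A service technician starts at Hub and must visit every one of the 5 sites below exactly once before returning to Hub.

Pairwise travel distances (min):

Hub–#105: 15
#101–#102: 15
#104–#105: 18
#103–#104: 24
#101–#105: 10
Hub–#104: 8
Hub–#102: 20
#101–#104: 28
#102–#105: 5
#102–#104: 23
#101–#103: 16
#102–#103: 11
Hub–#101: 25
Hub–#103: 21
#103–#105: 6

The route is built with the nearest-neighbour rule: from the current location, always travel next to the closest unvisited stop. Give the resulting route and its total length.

From Hub: distances to unvisited — #104=8, #105=15, #102=20, #103=21, #101=25. Nearest is #104 (8).
From #104: distances to unvisited — #105=18, #102=23, #103=24, #101=28. Nearest is #105 (18).
From #105: distances to unvisited — #102=5, #103=6, #101=10. Nearest is #102 (5).
From #102: distances to unvisited — #103=11, #101=15. Nearest is #103 (11).
From #103: distances to unvisited — #101=16. Nearest is #101 (16).
Return #101→Hub: 25.
Total = 8 + 18 + 5 + 11 + 16 + 25 = 83.

Nearest-neighbour total = 83 min; route Hub → #104 → #105 → #102 → #103 → #101 → Hub.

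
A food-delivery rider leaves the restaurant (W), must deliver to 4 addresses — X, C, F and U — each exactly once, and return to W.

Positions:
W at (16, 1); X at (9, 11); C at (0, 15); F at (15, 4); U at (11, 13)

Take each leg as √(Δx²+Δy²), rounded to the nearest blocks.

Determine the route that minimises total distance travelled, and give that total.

Minimum total distance: 46 blocks.

With 4 stops there are 4!/2 = 12 distinct round trips (a route and its reverse cost the same).
W - X - C - F - U - W: 12+10+19+10+13 = 64
W - X - C - U - F - W: 12+10+11+10+3 = 46
W - X - F - C - U - W: 12+9+19+11+13 = 64
W - X - F - U - C - W: 12+9+10+11+21 = 63
W - X - U - C - F - W: 12+3+11+19+3 = 48
W - X - U - F - C - W: 12+3+10+19+21 = 65
W - C - X - F - U - W: 21+10+9+10+13 = 63
W - C - X - U - F - W: 21+10+3+10+3 = 47
W - C - F - X - U - W: 21+19+9+3+13 = 65
W - C - U - X - F - W: 21+11+3+9+3 = 47
W - F - X - C - U - W: 3+9+10+11+13 = 46
W - F - C - X - U - W: 3+19+10+3+13 = 48
The minimum is 46.
One optimal route: W → X → C → U → F → W (or its reverse).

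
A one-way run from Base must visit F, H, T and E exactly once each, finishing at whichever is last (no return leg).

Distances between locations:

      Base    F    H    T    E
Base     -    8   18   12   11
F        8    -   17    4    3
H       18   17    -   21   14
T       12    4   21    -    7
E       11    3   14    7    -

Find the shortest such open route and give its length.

Minimum one-way distance = 33.

There are 4! = 24 possible orderings.
Base - F - H - T - E: 8+17+21+7 = 53
Base - F - H - E - T: 8+17+14+7 = 46
Base - F - T - H - E: 8+4+21+14 = 47
Base - F - T - E - H: 8+4+7+14 = 33
Base - F - E - H - T: 8+3+14+21 = 46
Base - F - E - T - H: 8+3+7+21 = 39
Base - H - F - T - E: 18+17+4+7 = 46
Base - H - F - E - T: 18+17+3+7 = 45
Base - H - T - F - E: 18+21+4+3 = 46
Base - H - T - E - F: 18+21+7+3 = 49
Base - H - E - F - T: 18+14+3+4 = 39
Base - H - E - T - F: 18+14+7+4 = 43
Base - T - F - H - E: 12+4+17+14 = 47
Base - T - F - E - H: 12+4+3+14 = 33
… (10 more)
The minimum is 33.
One shortest path: Base → F → T → E → H.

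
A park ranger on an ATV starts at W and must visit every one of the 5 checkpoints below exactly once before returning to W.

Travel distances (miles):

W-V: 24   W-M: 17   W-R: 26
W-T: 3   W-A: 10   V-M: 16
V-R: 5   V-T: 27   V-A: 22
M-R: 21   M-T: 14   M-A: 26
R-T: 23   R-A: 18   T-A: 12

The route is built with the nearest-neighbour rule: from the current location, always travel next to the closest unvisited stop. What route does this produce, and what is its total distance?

Nearest-neighbour total = 71 miles; route W → T → A → R → V → M → W.

W → [T:3 / A:10 / M:17 / V:24 / R:26] → T (3)
T → [A:12 / M:14 / R:23 / V:27] → A (12)
A → [R:18 / V:22 / M:26] → R (18)
R → [V:5 / M:21] → V (5)
V → [M:16] → M (16)
Return M→W: 17.
Total = 3 + 12 + 18 + 5 + 16 + 17 = 71.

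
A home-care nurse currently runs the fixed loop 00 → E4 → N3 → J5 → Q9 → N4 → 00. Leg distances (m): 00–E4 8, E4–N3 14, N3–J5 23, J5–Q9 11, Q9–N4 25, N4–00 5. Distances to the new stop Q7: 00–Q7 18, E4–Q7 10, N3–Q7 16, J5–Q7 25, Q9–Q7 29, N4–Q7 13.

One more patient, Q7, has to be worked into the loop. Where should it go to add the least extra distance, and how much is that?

Minimum extra distance: 12 m, inserting Q7 between E4 and N3.

Insertion cost between consecutive stops i–j is d(i,Q7) + d(Q7,j) − d(i,j):
  between 00 and E4: 18 + 10 − 8 = 20
  between E4 and N3: 10 + 16 − 14 = 12
  between N3 and J5: 16 + 25 − 23 = 18
  between J5 and Q9: 25 + 29 − 11 = 43
  between Q9 and N4: 29 + 13 − 25 = 17
  between N4 and 00: 13 + 18 − 5 = 26
Cheapest insertion is between E4 and N3, adding 12.
New total = 86 + 12 = 98.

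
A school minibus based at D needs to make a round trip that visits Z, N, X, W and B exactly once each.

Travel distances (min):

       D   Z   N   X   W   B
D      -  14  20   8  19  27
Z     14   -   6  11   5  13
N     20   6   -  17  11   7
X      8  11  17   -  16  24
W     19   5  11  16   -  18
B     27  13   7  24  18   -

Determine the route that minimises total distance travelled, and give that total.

Shortest round trip = 69 min.

With 5 stops there are 5!/2 = 60 distinct round trips (a route and its reverse cost the same).
D→Z→N→X→W→B→D: 14+6+17+16+18+27 = 98
D→Z→N→X→B→W→D: 14+6+17+24+18+19 = 98
D→Z→N→W→X→B→D: 14+6+11+16+24+27 = 98
D→Z→N→W→B→X→D: 14+6+11+18+24+8 = 81
D→Z→N→B→X→W→D: 14+6+7+24+16+19 = 86
D→Z→N→B→W→X→D: 14+6+7+18+16+8 = 69
D→Z→X→N→W→B→D: 14+11+17+11+18+27 = 98
D→Z→X→N→B→W→D: 14+11+17+7+18+19 = 86
D→Z→X→W→N→B→D: 14+11+16+11+7+27 = 86
D→Z→X→W→B→N→D: 14+11+16+18+7+20 = 86
D→Z→X→B→N→W→D: 14+11+24+7+11+19 = 86
D→Z→X→B→W→N→D: 14+11+24+18+11+20 = 98
D→Z→W→N→X→B→D: 14+5+11+17+24+27 = 98
D→Z→W→N→B→X→D: 14+5+11+7+24+8 = 69
… (46 more)
The minimum is 69.
One optimal route: D → Z → N → B → W → X → D (or its reverse).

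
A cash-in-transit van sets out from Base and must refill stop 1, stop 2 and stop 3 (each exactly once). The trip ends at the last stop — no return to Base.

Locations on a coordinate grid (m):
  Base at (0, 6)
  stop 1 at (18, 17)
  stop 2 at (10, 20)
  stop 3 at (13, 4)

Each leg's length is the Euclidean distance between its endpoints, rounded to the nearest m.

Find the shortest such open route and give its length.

Shortest open route: 36 m.

There are 3! = 6 possible orderings.
Base→stop 1→stop 2→stop 3: 21+9+16 = 46
Base→stop 1→stop 3→stop 2: 21+14+16 = 51
Base→stop 2→stop 1→stop 3: 17+9+14 = 40
Base→stop 2→stop 3→stop 1: 17+16+14 = 47
Base→stop 3→stop 1→stop 2: 13+14+9 = 36
Base→stop 3→stop 2→stop 1: 13+16+9 = 38
The minimum is 36.
One shortest path: Base → stop 3 → stop 1 → stop 2.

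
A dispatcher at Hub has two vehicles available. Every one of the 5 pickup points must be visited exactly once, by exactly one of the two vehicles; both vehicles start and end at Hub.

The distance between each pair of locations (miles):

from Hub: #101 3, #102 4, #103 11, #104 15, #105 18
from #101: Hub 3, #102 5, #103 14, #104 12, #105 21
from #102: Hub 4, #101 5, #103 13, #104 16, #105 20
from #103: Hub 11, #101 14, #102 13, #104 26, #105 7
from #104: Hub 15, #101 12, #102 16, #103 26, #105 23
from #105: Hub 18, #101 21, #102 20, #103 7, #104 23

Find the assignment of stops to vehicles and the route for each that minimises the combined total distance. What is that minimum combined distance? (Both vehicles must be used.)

64 miles — the smallest possible combined total.

Try each way of splitting the stops between the two vehicles (each non-empty) and, for each split, find the best tour for each vehicle:
  {#101} + {#102, #103, #104, #105}: 6 + 61 = 67
  {#102} + {#101, #103, #104, #105}: 8 + 56 = 64
  {#101, #102} + {#103, #104, #105}: 12 + 56 = 68
  {#103} + {#101, #102, #104, #105}: 22 + 62 = 84
  {#101, #103} + {#102, #104, #105}: 28 + 61 = 89
  {#102, #103} + {#101, #104, #105}: 28 + 56 = 84
  … (15 splits in total)
Best: vehicle 1 Hub → #102 → Hub = 8; vehicle 2 Hub → #101 → #104 → #105 → #103 → Hub = 56; combined 64.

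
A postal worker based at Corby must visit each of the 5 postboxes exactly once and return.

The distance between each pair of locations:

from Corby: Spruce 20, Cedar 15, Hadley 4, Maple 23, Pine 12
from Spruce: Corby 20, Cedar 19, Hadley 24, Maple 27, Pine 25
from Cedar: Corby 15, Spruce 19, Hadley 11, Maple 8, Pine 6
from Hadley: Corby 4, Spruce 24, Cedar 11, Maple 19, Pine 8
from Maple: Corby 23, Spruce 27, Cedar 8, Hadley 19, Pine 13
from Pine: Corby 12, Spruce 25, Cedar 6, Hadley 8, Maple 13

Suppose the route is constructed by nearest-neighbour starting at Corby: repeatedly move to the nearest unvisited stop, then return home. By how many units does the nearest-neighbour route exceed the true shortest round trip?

Corby: Hadley=4, Pine=12, Cedar=15, Spruce=20, Maple=23 ⇒ Hadley
Hadley: Pine=8, Cedar=11, Maple=19, Spruce=24 ⇒ Pine
Pine: Cedar=6, Maple=13, Spruce=25 ⇒ Cedar
Cedar: Maple=8, Spruce=19 ⇒ Maple
Maple: Spruce=27 ⇒ Spruce
NN route Corby → Hadley → Pine → Cedar → Maple → Spruce → Corby costs 73.
Optimal: Corby → Spruce → Cedar → Maple → Pine → Hadley → Corby costs 72 (by enumerating all 60 distinct tours).
Excess = 73 − 72 = 1.

Excess over optimum: 1.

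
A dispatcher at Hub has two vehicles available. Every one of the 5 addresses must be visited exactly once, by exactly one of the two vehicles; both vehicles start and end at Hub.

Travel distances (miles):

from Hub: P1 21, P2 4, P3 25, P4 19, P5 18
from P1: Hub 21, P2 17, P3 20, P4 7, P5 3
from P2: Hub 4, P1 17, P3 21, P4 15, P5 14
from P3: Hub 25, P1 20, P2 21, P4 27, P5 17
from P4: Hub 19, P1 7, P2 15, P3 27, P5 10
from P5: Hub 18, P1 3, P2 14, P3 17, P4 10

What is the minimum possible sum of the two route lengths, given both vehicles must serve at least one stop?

Minimum combined distance: 79 miles.

There are 2^4 − 1 = 15 ways to divide the 5 stops into two non-empty groups. For each, the best each vehicle can do is its own shortest tour through its group:
  {P1} + {P2, P3, P4, P5}: 42 + 71 = 113
  {P2} + {P1, P3, P4, P5}: 8 + 71 = 79
  {P1, P2} + {P3, P4, P5}: 42 + 71 = 113
  {P3} + {P1, P2, P4, P5}: 50 + 47 = 97
  {P1, P3} + {P2, P4, P5}: 66 + 47 = 113
  {P2, P3} + {P1, P4, P5}: 50 + 47 = 97
  … (15 splits in total)
Best: vehicle 1 Hub → P2 → Hub = 8; vehicle 2 Hub → P3 → P5 → P1 → P4 → Hub = 71; combined 79.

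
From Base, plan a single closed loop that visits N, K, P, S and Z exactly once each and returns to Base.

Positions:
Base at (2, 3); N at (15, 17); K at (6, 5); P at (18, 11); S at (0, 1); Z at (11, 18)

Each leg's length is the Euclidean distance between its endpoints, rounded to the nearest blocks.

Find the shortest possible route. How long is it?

Shortest round trip = 51 blocks.

With 5 stops there are 5!/2 = 60 distinct round trips (a route and its reverse cost the same).
Base - N - K - P - S - Z - Base: 19+15+13+21+20+17 = 105
Base - N - K - P - Z - S - Base: 19+15+13+10+20+3 = 80
Base - N - K - S - P - Z - Base: 19+15+7+21+10+17 = 89
Base - N - K - S - Z - P - Base: 19+15+7+20+10+18 = 89
Base - N - K - Z - P - S - Base: 19+15+14+10+21+3 = 82
Base - N - K - Z - S - P - Base: 19+15+14+20+21+18 = 107
Base - N - P - K - S - Z - Base: 19+7+13+7+20+17 = 83
Base - N - P - K - Z - S - Base: 19+7+13+14+20+3 = 76
Base - N - P - S - K - Z - Base: 19+7+21+7+14+17 = 85
Base - N - P - S - Z - K - Base: 19+7+21+20+14+4 = 85
Base - N - P - Z - K - S - Base: 19+7+10+14+7+3 = 60
Base - N - P - Z - S - K - Base: 19+7+10+20+7+4 = 67
Base - N - S - K - P - Z - Base: 19+22+7+13+10+17 = 88
Base - N - S - K - Z - P - Base: 19+22+7+14+10+18 = 90
… (46 more)
Base - K - P - N - Z - S - Base: 4+13+7+4+20+3 = 51  ← best
The minimum is 51.
One optimal route: Base → K → P → N → Z → S → Base (or its reverse).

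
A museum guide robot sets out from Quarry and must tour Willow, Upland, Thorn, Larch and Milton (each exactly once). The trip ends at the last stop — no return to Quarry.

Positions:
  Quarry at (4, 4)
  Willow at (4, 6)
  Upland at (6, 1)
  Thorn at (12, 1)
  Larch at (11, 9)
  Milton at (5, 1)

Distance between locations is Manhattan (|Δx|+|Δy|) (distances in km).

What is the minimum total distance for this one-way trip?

24 km — the minimum one-way total.

There are 5! = 120 possible orderings.
Quarry→Willow→Upland→Thorn→Larch→Milton: 2+7+6+9+14 = 38
Quarry→Willow→Upland→Thorn→Milton→Larch: 2+7+6+7+14 = 36
Quarry→Willow→Upland→Larch→Thorn→Milton: 2+7+13+9+7 = 38
Quarry→Willow→Upland→Larch→Milton→Thorn: 2+7+13+14+7 = 43
Quarry→Willow→Upland→Milton→Thorn→Larch: 2+7+1+7+9 = 26
Quarry→Willow→Upland→Milton→Larch→Thorn: 2+7+1+14+9 = 33
Quarry→Willow→Thorn→Upland→Larch→Milton: 2+13+6+13+14 = 48
Quarry→Willow→Thorn→Upland→Milton→Larch: 2+13+6+1+14 = 36
Quarry→Willow→Thorn→Larch→Upland→Milton: 2+13+9+13+1 = 38
Quarry→Willow→Thorn→Larch→Milton→Upland: 2+13+9+14+1 = 39
Quarry→Willow→Thorn→Milton→Upland→Larch: 2+13+7+1+13 = 36
Quarry→Willow→Thorn→Milton→Larch→Upland: 2+13+7+14+13 = 49
Quarry→Willow→Larch→Upland→Thorn→Milton: 2+10+13+6+7 = 38
Quarry→Willow→Larch→Upland→Milton→Thorn: 2+10+13+1+7 = 33
… (106 more)
Quarry→Willow→Milton→Upland→Thorn→Larch: 2+6+1+6+9 = 24  ← best
The minimum is 24.
One shortest path: Quarry → Willow → Milton → Upland → Thorn → Larch.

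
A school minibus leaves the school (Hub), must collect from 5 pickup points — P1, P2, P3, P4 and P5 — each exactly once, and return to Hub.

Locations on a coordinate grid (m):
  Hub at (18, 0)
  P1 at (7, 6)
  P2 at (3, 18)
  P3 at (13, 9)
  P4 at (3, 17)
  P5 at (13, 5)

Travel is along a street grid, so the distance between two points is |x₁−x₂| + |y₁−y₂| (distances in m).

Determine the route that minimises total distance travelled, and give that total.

With 5 stops there are 5!/2 = 60 distinct round trips (a route and its reverse cost the same).
Hub-P1-P2-P3-P4-P5-Hub: 17+16+19+18+22+10 = 102
Hub-P1-P2-P3-P5-P4-Hub: 17+16+19+4+22+32 = 110
Hub-P1-P2-P4-P3-P5-Hub: 17+16+1+18+4+10 = 66
Hub-P1-P2-P4-P5-P3-Hub: 17+16+1+22+4+14 = 74
Hub-P1-P2-P5-P3-P4-Hub: 17+16+23+4+18+32 = 110
Hub-P1-P2-P5-P4-P3-Hub: 17+16+23+22+18+14 = 110
Hub-P1-P3-P2-P4-P5-Hub: 17+9+19+1+22+10 = 78
Hub-P1-P3-P2-P5-P4-Hub: 17+9+19+23+22+32 = 122
Hub-P1-P3-P4-P2-P5-Hub: 17+9+18+1+23+10 = 78
Hub-P1-P3-P4-P5-P2-Hub: 17+9+18+22+23+33 = 122
Hub-P1-P3-P5-P2-P4-Hub: 17+9+4+23+1+32 = 86
Hub-P1-P3-P5-P4-P2-Hub: 17+9+4+22+1+33 = 86
Hub-P1-P4-P2-P3-P5-Hub: 17+15+1+19+4+10 = 66
Hub-P1-P4-P2-P5-P3-Hub: 17+15+1+23+4+14 = 74
… (46 more)
The minimum is 66.
One optimal route: Hub → P1 → P2 → P4 → P3 → P5 → Hub (or its reverse).

Minimum total distance: 66 m.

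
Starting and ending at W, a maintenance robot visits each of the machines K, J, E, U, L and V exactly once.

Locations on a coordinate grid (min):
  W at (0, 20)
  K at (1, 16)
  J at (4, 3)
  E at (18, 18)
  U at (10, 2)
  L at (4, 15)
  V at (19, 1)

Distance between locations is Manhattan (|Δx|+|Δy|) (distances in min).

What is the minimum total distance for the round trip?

With 6 stops there are 6!/2 = 360 distinct round trips (a route and its reverse cost the same).
W→K→J→E→U→L→V→W: 5+16+29+24+19+29+38 = 160
W→K→J→E→U→V→L→W: 5+16+29+24+10+29+9 = 122
W→K→J→E→L→U→V→W: 5+16+29+17+19+10+38 = 134
W→K→J→E→L→V→U→W: 5+16+29+17+29+10+28 = 134
W→K→J→E→V→U→L→W: 5+16+29+18+10+19+9 = 106
W→K→J→E→V→L→U→W: 5+16+29+18+29+19+28 = 144
W→K→J→U→E→L→V→W: 5+16+7+24+17+29+38 = 136
W→K→J→U→E→V→L→W: 5+16+7+24+18+29+9 = 108
… (352 more)
W→K→L→J→U→V→E→W: 5+4+12+7+10+18+20 = 76  ← best
The minimum is 76.
One optimal route: W → K → L → J → U → V → E → W (or its reverse).

76 min — the shortest possible round trip.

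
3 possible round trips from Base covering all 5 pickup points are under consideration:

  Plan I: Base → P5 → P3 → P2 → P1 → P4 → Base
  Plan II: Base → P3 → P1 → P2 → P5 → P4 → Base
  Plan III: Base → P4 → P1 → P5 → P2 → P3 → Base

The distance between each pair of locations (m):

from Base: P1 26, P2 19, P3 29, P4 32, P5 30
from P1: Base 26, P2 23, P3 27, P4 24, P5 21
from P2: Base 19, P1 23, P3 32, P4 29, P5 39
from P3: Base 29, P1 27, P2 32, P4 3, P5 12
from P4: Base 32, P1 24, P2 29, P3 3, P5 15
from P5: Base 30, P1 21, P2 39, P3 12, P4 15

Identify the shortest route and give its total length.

Plan I: 30 + 12 + 32 + 23 + 24 + 32 = 153
Plan II: 29 + 27 + 23 + 39 + 15 + 32 = 165
Plan III: 32 + 24 + 21 + 39 + 32 + 29 = 177

Shortest is Plan I, total 153 m.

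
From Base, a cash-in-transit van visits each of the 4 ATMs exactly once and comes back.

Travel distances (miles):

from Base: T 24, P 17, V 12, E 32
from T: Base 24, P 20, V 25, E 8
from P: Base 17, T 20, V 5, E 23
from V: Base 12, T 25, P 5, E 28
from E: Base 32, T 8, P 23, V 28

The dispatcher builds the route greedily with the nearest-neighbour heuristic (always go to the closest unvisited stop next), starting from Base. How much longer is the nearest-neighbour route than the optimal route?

From Base: V=12, P=17, T=24, E=32 → choose V (12).
From V: P=5, T=25, E=28 → choose P (5).
From P: T=20, E=23 → choose T (20).
From T: E=8 → choose E (8).
NN route Base → V → P → T → E → Base costs 77.
Optimal: Base → T → E → P → V → Base costs 72 (by enumerating all 12 distinct tours).
Excess = 77 − 72 = 5.

The nearest-neighbour route is 5 miles longer than optimal.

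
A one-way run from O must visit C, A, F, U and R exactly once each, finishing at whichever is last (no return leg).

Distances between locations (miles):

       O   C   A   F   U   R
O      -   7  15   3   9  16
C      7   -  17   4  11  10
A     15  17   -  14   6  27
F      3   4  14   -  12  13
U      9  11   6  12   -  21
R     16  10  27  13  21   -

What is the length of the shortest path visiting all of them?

43 miles — the minimum one-way total.

There are 5! = 120 possible orderings.
O - C - A - F - U - R: 7+17+14+12+21 = 71
O - C - A - F - R - U: 7+17+14+13+21 = 72
O - C - A - U - F - R: 7+17+6+12+13 = 55
O - C - A - U - R - F: 7+17+6+21+13 = 64
O - C - A - R - F - U: 7+17+27+13+12 = 76
O - C - A - R - U - F: 7+17+27+21+12 = 84
O - C - F - A - U - R: 7+4+14+6+21 = 52
O - C - F - A - R - U: 7+4+14+27+21 = 73
O - C - F - U - A - R: 7+4+12+6+27 = 56
O - C - F - U - R - A: 7+4+12+21+27 = 71
O - C - F - R - A - U: 7+4+13+27+6 = 57
O - C - F - R - U - A: 7+4+13+21+6 = 51
O - C - U - A - F - R: 7+11+6+14+13 = 51
O - C - U - A - R - F: 7+11+6+27+13 = 64
… (106 more)
O - F - R - C - U - A: 3+13+10+11+6 = 43  ← best
The minimum is 43.
One shortest path: O → F → R → C → U → A.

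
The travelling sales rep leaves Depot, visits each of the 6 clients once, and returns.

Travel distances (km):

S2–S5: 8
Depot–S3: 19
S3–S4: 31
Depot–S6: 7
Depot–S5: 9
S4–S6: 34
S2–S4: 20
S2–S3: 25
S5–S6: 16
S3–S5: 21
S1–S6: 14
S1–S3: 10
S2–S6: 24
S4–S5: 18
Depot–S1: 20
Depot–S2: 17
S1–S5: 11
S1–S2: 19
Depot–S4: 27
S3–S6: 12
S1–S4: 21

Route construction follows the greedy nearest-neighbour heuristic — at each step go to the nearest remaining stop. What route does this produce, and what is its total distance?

At Depot the remaining stops are S6 7, S5 9, S2 17, S3 19, S1 20, S4 27; go to S6.
At S6 the remaining stops are S3 12, S1 14, S5 16, S2 24, S4 34; go to S3.
At S3 the remaining stops are S1 10, S5 21, S2 25, S4 31; go to S1.
At S1 the remaining stops are S5 11, S2 19, S4 21; go to S5.
At S5 the remaining stops are S2 8, S4 18; go to S2.
At S2 the remaining stops are S4 20; go to S4.
Return S4→Depot: 27.
Total = 7 + 12 + 10 + 11 + 8 + 20 + 27 = 95.

Total distance 95 km via the nearest-neighbour route Depot → S6 → S3 → S1 → S5 → S2 → S4 → Depot.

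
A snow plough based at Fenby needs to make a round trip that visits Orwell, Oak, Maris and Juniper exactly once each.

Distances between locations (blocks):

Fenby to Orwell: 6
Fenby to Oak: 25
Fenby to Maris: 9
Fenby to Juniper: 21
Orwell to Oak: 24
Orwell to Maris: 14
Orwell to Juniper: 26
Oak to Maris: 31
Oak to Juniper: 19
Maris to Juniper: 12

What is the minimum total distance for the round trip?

Shortest round trip = 70 blocks.

Fenby→Orwell→Oak→Maris→Juniper→Fenby: 6+24+31+12+21 = 94
Fenby→Orwell→Oak→Juniper→Maris→Fenby: 6+24+19+12+9 = 70
Fenby→Orwell→Maris→Oak→Juniper→Fenby: 6+14+31+19+21 = 91
Fenby→Orwell→Maris→Juniper→Oak→Fenby: 6+14+12+19+25 = 76
Fenby→Orwell→Juniper→Oak→Maris→Fenby: 6+26+19+31+9 = 91
Fenby→Orwell→Juniper→Maris→Oak→Fenby: 6+26+12+31+25 = 100
Fenby→Oak→Orwell→Maris→Juniper→Fenby: 25+24+14+12+21 = 96
Fenby→Oak→Orwell→Juniper→Maris→Fenby: 25+24+26+12+9 = 96
Fenby→Oak→Maris→Orwell→Juniper→Fenby: 25+31+14+26+21 = 117
Fenby→Oak→Juniper→Orwell→Maris→Fenby: 25+19+26+14+9 = 93
Fenby→Maris→Orwell→Oak→Juniper→Fenby: 9+14+24+19+21 = 87
Fenby→Maris→Oak→Orwell→Juniper→Fenby: 9+31+24+26+21 = 111
The minimum is 70.
One optimal route: Fenby → Orwell → Oak → Juniper → Maris → Fenby (or its reverse).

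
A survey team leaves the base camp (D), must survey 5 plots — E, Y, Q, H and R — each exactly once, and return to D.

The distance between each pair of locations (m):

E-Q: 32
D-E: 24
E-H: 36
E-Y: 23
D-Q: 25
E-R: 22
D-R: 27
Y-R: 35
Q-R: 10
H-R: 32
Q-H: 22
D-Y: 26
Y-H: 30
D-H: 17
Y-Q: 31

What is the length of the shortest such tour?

120 m — the shortest possible round trip.

D-E-Y-Q-H-R-D: 24+23+31+22+32+27 = 159
D-E-Y-Q-R-H-D: 24+23+31+10+32+17 = 137
D-E-Y-H-Q-R-D: 24+23+30+22+10+27 = 136
D-E-Y-H-R-Q-D: 24+23+30+32+10+25 = 144
D-E-Y-R-Q-H-D: 24+23+35+10+22+17 = 131
D-E-Y-R-H-Q-D: 24+23+35+32+22+25 = 161
D-E-Q-Y-H-R-D: 24+32+31+30+32+27 = 176
D-E-Q-Y-R-H-D: 24+32+31+35+32+17 = 171
D-E-Q-H-Y-R-D: 24+32+22+30+35+27 = 170
D-E-Q-H-R-Y-D: 24+32+22+32+35+26 = 171
D-E-Q-R-Y-H-D: 24+32+10+35+30+17 = 148
D-E-Q-R-H-Y-D: 24+32+10+32+30+26 = 154
D-E-H-Y-Q-R-D: 24+36+30+31+10+27 = 158
D-E-H-Y-R-Q-D: 24+36+30+35+10+25 = 160
… (46 more)
D-Y-E-R-Q-H-D: 26+23+22+10+22+17 = 120  ← best
The minimum is 120.
One optimal route: D → Y → E → R → Q → H → D (or its reverse).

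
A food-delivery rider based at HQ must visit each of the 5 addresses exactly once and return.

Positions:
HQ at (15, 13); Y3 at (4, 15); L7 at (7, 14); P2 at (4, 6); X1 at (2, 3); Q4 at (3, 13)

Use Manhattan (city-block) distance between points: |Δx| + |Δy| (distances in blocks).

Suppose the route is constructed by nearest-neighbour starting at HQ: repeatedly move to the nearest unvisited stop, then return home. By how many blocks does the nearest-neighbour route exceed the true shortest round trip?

From HQ: L7=9, Q4=12, Y3=13, P2=18, X1=23 → choose L7 (9).
From L7: Y3=4, Q4=5, P2=11, X1=16 → choose Y3 (4).
From Y3: Q4=3, P2=9, X1=14 → choose Q4 (3).
From Q4: P2=8, X1=11 → choose P2 (8).
From P2: X1=5 → choose X1 (5).
NN route HQ → L7 → Y3 → Q4 → P2 → X1 → HQ costs 52.
Optimal: HQ → L7 → Y3 → P2 → X1 → Q4 → HQ costs 50 (by enumerating all 60 distinct tours).
Excess = 52 − 50 = 2.

The nearest-neighbour route is 2 blocks longer than optimal.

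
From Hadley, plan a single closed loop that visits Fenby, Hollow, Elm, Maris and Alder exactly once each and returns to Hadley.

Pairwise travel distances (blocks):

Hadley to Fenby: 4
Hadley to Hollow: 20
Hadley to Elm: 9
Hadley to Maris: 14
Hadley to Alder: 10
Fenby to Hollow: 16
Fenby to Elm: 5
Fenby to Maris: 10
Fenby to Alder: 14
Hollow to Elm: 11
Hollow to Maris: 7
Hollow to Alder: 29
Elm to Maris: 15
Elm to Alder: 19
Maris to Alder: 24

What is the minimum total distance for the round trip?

There are 60 distinct closed tours to check (reversals are equivalent).
Hadley → Fenby → Hollow → Elm → Maris → Alder → Hadley: 4+16+11+15+24+10 = 80
Hadley → Fenby → Hollow → Elm → Alder → Maris → Hadley: 4+16+11+19+24+14 = 88
Hadley → Fenby → Hollow → Maris → Elm → Alder → Hadley: 4+16+7+15+19+10 = 71
Hadley → Fenby → Hollow → Maris → Alder → Elm → Hadley: 4+16+7+24+19+9 = 79
Hadley → Fenby → Hollow → Alder → Elm → Maris → Hadley: 4+16+29+19+15+14 = 97
Hadley → Fenby → Hollow → Alder → Maris → Elm → Hadley: 4+16+29+24+15+9 = 97
Hadley → Fenby → Elm → Hollow → Maris → Alder → Hadley: 4+5+11+7+24+10 = 61
Hadley → Fenby → Elm → Hollow → Alder → Maris → Hadley: 4+5+11+29+24+14 = 87
Hadley → Fenby → Elm → Maris → Hollow → Alder → Hadley: 4+5+15+7+29+10 = 70
Hadley → Fenby → Elm → Maris → Alder → Hollow → Hadley: 4+5+15+24+29+20 = 97
Hadley → Fenby → Elm → Alder → Hollow → Maris → Hadley: 4+5+19+29+7+14 = 78
Hadley → Fenby → Elm → Alder → Maris → Hollow → Hadley: 4+5+19+24+7+20 = 79
Hadley → Fenby → Maris → Hollow → Elm → Alder → Hadley: 4+10+7+11+19+10 = 61
Hadley → Fenby → Maris → Hollow → Alder → Elm → Hadley: 4+10+7+29+19+9 = 78
… (46 more)
The minimum is 61.
One optimal route: Hadley → Fenby → Elm → Hollow → Maris → Alder → Hadley (or its reverse).

61 blocks — the shortest possible round trip.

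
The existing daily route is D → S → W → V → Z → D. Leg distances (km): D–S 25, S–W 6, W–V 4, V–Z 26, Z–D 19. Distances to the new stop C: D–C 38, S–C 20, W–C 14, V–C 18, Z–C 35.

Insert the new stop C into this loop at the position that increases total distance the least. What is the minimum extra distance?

Insertion cost between consecutive stops i–j is d(i,C) + d(C,j) − d(i,j):
  between D and S: 38 + 20 − 25 = 33
  between S and W: 20 + 14 − 6 = 28
  between W and V: 14 + 18 − 4 = 28
  between V and Z: 18 + 35 − 26 = 27
  between Z and D: 35 + 38 − 19 = 54
Cheapest insertion is between V and Z, adding 27.
New total = 80 + 27 = 107.

+27 km — insert C between V and Z.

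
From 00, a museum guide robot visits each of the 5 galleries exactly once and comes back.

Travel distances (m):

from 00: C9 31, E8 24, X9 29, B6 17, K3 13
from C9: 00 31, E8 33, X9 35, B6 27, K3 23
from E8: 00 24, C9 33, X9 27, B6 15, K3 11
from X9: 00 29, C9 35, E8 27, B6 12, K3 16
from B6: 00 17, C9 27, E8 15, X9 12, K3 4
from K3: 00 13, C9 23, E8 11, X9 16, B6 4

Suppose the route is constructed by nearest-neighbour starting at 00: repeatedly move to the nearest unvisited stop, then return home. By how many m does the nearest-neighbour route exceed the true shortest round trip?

00: K3=13, B6=17, E8=24, X9=29, C9=31 ⇒ K3
K3: B6=4, E8=11, X9=16, C9=23 ⇒ B6
B6: X9=12, E8=15, C9=27 ⇒ X9
X9: E8=27, C9=35 ⇒ E8
E8: C9=33 ⇒ C9
NN route 00 → K3 → B6 → X9 → E8 → C9 → 00 costs 120.
Optimal: 00 → C9 → X9 → B6 → E8 → K3 → 00 costs 117 (by enumerating all 60 distinct tours).
Excess = 120 − 117 = 3.

3 m longer than the optimal tour.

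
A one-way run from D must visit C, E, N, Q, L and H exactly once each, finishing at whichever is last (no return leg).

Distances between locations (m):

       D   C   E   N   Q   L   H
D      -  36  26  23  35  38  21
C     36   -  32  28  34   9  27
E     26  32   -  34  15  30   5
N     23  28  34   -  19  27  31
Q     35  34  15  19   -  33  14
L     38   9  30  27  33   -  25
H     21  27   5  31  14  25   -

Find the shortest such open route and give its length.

There are 6! = 720 possible orderings.
D→C→E→N→Q→L→H: 36+32+34+19+33+25 = 179
D→C→E→N→Q→H→L: 36+32+34+19+14+25 = 160
D→C→E→N→L→Q→H: 36+32+34+27+33+14 = 176
D→C→E→N→L→H→Q: 36+32+34+27+25+14 = 168
D→C→E→N→H→Q→L: 36+32+34+31+14+33 = 180
D→C→E→N→H→L→Q: 36+32+34+31+25+33 = 191
D→C→E→Q→N→L→H: 36+32+15+19+27+25 = 154
D→C→E→Q→N→H→L: 36+32+15+19+31+25 = 158
… (712 more)
D→N→Q→E→H→L→C: 23+19+15+5+25+9 = 96  ← best
The minimum is 96.
One shortest path: D → N → Q → E → H → L → C.

96 m — the minimum one-way total.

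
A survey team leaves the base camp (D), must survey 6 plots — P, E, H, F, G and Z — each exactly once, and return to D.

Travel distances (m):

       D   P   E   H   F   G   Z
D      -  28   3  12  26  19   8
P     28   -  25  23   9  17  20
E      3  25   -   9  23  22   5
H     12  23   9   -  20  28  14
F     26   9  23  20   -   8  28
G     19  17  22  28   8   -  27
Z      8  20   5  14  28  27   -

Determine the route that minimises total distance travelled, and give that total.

D → P → E → H → F → G → Z → D: 28+25+9+20+8+27+8 = 125
D → P → E → H → F → Z → G → D: 28+25+9+20+28+27+19 = 156
D → P → E → H → G → F → Z → D: 28+25+9+28+8+28+8 = 134
D → P → E → H → G → Z → F → D: 28+25+9+28+27+28+26 = 171
D → P → E → H → Z → F → G → D: 28+25+9+14+28+8+19 = 131
D → P → E → H → Z → G → F → D: 28+25+9+14+27+8+26 = 137
D → P → E → F → H → G → Z → D: 28+25+23+20+28+27+8 = 159
D → P → E → F → H → Z → G → D: 28+25+23+20+14+27+19 = 156
… (352 more)
D → E → Z → H → P → F → G → D: 3+5+14+23+9+8+19 = 81  ← best
The minimum is 81.
One optimal route: D → E → Z → H → P → F → G → D (or its reverse).

Minimum total distance: 81 m.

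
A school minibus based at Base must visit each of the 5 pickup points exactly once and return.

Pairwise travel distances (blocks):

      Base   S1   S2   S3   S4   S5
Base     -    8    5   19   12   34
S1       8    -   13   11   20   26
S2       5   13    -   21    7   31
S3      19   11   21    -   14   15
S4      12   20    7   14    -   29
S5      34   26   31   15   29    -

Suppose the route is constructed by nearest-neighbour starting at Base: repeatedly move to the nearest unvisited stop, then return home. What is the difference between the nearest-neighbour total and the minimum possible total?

Excess over optimum: 22 blocks.

Base: S2=5, S1=8, S4=12, S3=19, S5=34 ⇒ S2
S2: S4=7, S1=13, S3=21, S5=31 ⇒ S4
S4: S3=14, S1=20, S5=29 ⇒ S3
S3: S1=11, S5=15 ⇒ S1
S1: S5=26 ⇒ S5
NN route Base → S2 → S4 → S3 → S1 → S5 → Base costs 97.
Optimal: Base → S1 → S3 → S5 → S4 → S2 → Base costs 75 (by enumerating all 60 distinct tours).
Excess = 97 − 75 = 22.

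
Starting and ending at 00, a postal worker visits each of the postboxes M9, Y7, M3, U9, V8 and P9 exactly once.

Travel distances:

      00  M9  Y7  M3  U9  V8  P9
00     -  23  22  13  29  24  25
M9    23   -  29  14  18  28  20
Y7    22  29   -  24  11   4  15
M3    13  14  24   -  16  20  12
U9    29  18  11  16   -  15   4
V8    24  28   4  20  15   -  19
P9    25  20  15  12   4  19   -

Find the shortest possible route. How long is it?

With 6 stops there are 6!/2 = 360 distinct round trips (a route and its reverse cost the same).
00 - M9 - Y7 - M3 - U9 - V8 - P9 - 00: 23+29+24+16+15+19+25 = 151
00 - M9 - Y7 - M3 - U9 - P9 - V8 - 00: 23+29+24+16+4+19+24 = 139
00 - M9 - Y7 - M3 - V8 - U9 - P9 - 00: 23+29+24+20+15+4+25 = 140
00 - M9 - Y7 - M3 - V8 - P9 - U9 - 00: 23+29+24+20+19+4+29 = 148
00 - M9 - Y7 - M3 - P9 - U9 - V8 - 00: 23+29+24+12+4+15+24 = 131
00 - M9 - Y7 - M3 - P9 - V8 - U9 - 00: 23+29+24+12+19+15+29 = 151
00 - M9 - Y7 - U9 - M3 - V8 - P9 - 00: 23+29+11+16+20+19+25 = 143
00 - M9 - Y7 - U9 - M3 - P9 - V8 - 00: 23+29+11+16+12+19+24 = 134
… (352 more)
00 - M3 - M9 - P9 - U9 - Y7 - V8 - 00: 13+14+20+4+11+4+24 = 90  ← best
The minimum is 90.
One optimal route: 00 → M3 → M9 → P9 → U9 → Y7 → V8 → 00 (or its reverse).

90 — the shortest possible round trip.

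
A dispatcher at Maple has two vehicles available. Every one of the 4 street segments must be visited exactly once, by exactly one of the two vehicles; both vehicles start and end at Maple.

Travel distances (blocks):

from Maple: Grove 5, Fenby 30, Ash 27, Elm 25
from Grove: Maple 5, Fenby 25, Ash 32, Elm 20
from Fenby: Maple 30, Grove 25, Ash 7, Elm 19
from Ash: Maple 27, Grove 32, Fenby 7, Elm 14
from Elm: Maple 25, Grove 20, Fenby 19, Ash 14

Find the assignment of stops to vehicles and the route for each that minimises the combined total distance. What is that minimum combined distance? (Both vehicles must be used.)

Minimum combined distance: 86 blocks.

There are 2^3 − 1 = 7 ways to divide the 4 stops into two non-empty groups. For each, the best each vehicle can do is its own shortest tour through its group:
  {Grove} + {Fenby, Ash, Elm}: 10 + 76 = 86
  {Fenby} + {Grove, Ash, Elm}: 60 + 66 = 126
  {Grove, Fenby} + {Ash, Elm}: 60 + 66 = 126
  {Ash} + {Grove, Fenby, Elm}: 54 + 74 = 128
  {Grove, Ash} + {Fenby, Elm}: 64 + 74 = 138
  {Fenby, Ash} + {Grove, Elm}: 64 + 50 = 114
  … (7 splits in total)
Best: vehicle 1 Maple → Grove → Maple = 10; vehicle 2 Maple → Fenby → Ash → Elm → Maple = 76; combined 86.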